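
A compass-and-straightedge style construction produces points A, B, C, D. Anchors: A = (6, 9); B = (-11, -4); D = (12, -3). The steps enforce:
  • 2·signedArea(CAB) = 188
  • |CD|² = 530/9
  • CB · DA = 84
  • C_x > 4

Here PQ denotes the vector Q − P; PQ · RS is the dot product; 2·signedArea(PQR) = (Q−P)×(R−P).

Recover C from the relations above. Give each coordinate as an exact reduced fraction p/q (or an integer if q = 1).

C = (13/3, -10/3)

1. C_x = 13/3  [2·signedArea(CAB) = 188 ∩ CB · DA = 84]
2. C_y = -10/3  [2·signedArea(CAB) = 188 ∩ CB · DA = 84]
   → C = (13/3, -10/3)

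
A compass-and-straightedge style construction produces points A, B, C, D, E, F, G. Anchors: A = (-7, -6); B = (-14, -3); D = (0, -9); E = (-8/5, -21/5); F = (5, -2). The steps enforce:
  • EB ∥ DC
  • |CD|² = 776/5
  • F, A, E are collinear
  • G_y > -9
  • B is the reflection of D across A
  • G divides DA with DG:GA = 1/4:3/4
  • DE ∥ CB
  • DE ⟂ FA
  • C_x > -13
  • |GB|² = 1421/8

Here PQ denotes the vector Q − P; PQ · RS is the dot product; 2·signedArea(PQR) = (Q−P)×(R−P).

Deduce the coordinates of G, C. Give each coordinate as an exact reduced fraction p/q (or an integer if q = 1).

1. G_x = -7/4  [G divides DA with DG:GA = 1/4:3/4]
2. G_y = -33/4  [G divides DA with DG:GA = 1/4:3/4]
   → G = (-7/4, -33/4)
3. C_x = -62/5  [DE ∥ CB ∩ EB ∥ DC]
4. C_y = -39/5  [DE ∥ CB ∩ EB ∥ DC]
   → C = (-62/5, -39/5)

C = (-62/5, -39/5)
G = (-7/4, -33/4)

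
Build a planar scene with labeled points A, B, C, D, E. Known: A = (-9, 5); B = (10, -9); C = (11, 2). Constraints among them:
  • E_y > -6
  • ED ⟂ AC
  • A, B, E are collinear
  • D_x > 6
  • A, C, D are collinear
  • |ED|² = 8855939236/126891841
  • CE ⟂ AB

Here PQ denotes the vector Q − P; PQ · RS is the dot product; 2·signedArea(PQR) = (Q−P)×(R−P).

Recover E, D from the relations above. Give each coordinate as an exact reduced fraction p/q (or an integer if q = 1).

1. E_x = 3005/557  [A, B, E are collinear ∩ CE ⟂ AB]
2. E_y = -3123/557  [A, B, E are collinear ∩ CE ⟂ AB]
   → E = (3005/557, -3123/557)
3. D_x = 1511363/227813  [A, C, D are collinear ∩ ED ⟂ AC]
4. D_y = 604813/227813  [A, C, D are collinear ∩ ED ⟂ AC]
   → D = (1511363/227813, 604813/227813)

D = (1511363/227813, 604813/227813)
E = (3005/557, -3123/557)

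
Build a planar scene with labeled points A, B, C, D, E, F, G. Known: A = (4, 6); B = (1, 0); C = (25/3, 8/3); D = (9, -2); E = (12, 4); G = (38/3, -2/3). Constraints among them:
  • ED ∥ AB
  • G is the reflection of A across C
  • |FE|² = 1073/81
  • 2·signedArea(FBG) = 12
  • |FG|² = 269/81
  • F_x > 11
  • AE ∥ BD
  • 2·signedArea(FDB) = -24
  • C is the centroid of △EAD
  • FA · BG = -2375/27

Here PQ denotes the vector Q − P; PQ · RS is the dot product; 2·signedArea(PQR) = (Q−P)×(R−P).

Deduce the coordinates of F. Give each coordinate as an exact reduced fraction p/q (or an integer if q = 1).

1. F_x = 101/9  [2·signedArea(FDB) = -24 ∩ 2·signedArea(FBG) = 12]
2. F_y = 4/9  [2·signedArea(FDB) = -24 ∩ 2·signedArea(FBG) = 12]
   → F = (101/9, 4/9)

F = (101/9, 4/9)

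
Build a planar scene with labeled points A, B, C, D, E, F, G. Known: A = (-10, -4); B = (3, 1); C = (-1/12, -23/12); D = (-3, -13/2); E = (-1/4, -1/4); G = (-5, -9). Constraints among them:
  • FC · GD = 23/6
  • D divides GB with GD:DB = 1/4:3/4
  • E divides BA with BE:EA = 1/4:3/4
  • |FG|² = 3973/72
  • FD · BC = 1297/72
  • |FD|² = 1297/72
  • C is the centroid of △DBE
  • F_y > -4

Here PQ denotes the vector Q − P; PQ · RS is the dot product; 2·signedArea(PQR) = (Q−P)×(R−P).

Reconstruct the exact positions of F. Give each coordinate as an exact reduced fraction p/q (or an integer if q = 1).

F = (1/12, -43/12)

1. F_x = 1/12  [FD · BC = 1297/72 ∩ FC · GD = 23/6]
2. F_y = -43/12  [FD · BC = 1297/72 ∩ FC · GD = 23/6]
   → F = (1/12, -43/12)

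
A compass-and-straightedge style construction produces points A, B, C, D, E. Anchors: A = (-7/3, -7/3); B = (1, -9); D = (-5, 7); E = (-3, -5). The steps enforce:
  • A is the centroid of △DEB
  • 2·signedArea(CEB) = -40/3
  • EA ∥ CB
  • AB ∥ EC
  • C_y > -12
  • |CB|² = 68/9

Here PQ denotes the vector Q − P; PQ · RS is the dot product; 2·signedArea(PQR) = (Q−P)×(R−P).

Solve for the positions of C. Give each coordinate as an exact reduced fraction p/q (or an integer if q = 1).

1. C_x = 1/3  [EA ∥ CB ∩ AB ∥ EC]
2. C_y = -35/3  [EA ∥ CB ∩ AB ∥ EC]
   → C = (1/3, -35/3)

C = (1/3, -35/3)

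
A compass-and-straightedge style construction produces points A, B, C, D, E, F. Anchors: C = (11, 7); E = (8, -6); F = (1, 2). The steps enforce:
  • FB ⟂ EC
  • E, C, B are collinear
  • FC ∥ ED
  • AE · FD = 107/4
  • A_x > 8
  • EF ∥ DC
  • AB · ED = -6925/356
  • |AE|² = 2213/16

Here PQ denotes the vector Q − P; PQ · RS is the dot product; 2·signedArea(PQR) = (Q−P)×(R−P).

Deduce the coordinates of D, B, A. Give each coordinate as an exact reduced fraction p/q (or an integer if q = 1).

A = (17/2, 23/4)
B = (1673/178, 11/178)
D = (18, -1)

1. D_x = 18  [EF ∥ DC ∩ FC ∥ ED]
2. D_y = -1  [EF ∥ DC ∩ FC ∥ ED]
   → D = (18, -1)
3. B_x = 1673/178  [E, C, B are collinear ∩ FB ⟂ EC]
4. B_y = 11/178  [E, C, B are collinear ∩ FB ⟂ EC]
   → B = (1673/178, 11/178)
5. A_x = 17/2  [AE · FD = 107/4 ∩ AB · ED = -6925/356]
6. A_y = 23/4  [AE · FD = 107/4 ∩ AB · ED = -6925/356]
   → A = (17/2, 23/4)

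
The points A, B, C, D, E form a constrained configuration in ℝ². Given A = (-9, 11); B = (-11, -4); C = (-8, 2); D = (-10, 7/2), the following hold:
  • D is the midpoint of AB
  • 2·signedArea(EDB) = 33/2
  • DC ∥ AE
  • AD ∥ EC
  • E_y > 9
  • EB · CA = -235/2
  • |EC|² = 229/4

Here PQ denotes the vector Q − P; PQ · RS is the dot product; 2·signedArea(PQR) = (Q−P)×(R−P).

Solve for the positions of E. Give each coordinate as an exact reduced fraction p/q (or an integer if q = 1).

1. E_x = -7  [AD ∥ EC ∩ DC ∥ AE]
2. E_y = 19/2  [AD ∥ EC ∩ DC ∥ AE]
   → E = (-7, 19/2)

E = (-7, 19/2)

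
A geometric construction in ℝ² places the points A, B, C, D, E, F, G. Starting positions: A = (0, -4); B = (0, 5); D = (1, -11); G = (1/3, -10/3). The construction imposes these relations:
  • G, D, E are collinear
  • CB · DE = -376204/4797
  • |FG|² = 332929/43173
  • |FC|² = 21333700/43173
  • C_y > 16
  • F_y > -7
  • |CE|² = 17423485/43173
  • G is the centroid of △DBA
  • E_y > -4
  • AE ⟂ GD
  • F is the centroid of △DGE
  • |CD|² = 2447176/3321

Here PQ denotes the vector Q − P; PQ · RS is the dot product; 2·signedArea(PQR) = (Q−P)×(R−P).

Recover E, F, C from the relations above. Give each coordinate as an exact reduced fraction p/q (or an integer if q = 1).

C = (-2753/4797, 77231/4797)
E = (207/533, -2114/533)
F = (2753/4797, -29261/4797)

1. E_x = 207/533  [G, D, E are collinear ∩ AE ⟂ GD]
2. E_y = -2114/533  [G, D, E are collinear ∩ AE ⟂ GD]
   → E = (207/533, -2114/533)
3. F_x = 2753/4797  [F is the centroid of △DGE]
4. F_y = -29261/4797  [F is the centroid of △DGE]
   → F = (2753/4797, -29261/4797)
5. C_x = -2753/4797  [line 326/533·x + -3749/533·y + 544909/4797 = 0 ∩ |CD|² = 2447176/3321]
6. C_y = 77231/4797  [line 326/533·x + -3749/533·y + 544909/4797 = 0 ∩ |CD|² = 2447176/3321]
   → C = (-2753/4797, 77231/4797)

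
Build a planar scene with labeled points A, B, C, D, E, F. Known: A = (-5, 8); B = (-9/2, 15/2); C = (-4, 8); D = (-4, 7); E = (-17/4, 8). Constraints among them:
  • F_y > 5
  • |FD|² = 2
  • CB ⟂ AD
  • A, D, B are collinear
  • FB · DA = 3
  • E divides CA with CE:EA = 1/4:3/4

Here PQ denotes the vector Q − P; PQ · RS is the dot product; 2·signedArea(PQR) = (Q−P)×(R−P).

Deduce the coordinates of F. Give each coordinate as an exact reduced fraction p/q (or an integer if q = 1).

F = (-3, 6)

1. F_x = -3  [line 1·x + -1·y + 9 = 0 ∩ |FD|² = 2]
2. F_y = 6  [line 1·x + -1·y + 9 = 0 ∩ |FD|² = 2]
   → F = (-3, 6)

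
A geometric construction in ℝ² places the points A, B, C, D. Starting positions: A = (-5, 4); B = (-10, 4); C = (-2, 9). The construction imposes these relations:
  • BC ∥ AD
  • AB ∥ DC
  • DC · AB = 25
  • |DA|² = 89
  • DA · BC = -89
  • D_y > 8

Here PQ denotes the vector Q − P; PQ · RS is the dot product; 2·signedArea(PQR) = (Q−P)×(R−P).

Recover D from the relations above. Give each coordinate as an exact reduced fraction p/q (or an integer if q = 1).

1. D_x = 3  [AB ∥ DC ∩ BC ∥ AD]
2. D_y = 9  [AB ∥ DC ∩ BC ∥ AD]
   → D = (3, 9)

D = (3, 9)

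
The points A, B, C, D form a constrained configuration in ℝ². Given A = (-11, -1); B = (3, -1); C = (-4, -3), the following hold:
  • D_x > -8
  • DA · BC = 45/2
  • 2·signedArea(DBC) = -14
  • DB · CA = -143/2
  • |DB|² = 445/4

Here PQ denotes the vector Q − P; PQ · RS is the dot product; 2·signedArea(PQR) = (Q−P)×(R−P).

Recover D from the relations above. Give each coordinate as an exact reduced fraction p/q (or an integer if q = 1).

D = (-15/2, -2)

1. D_x = -15/2  [DB · CA = -143/2 ∩ 2·signedArea(DBC) = -14]
2. D_y = -2  [DB · CA = -143/2 ∩ 2·signedArea(DBC) = -14]
   → D = (-15/2, -2)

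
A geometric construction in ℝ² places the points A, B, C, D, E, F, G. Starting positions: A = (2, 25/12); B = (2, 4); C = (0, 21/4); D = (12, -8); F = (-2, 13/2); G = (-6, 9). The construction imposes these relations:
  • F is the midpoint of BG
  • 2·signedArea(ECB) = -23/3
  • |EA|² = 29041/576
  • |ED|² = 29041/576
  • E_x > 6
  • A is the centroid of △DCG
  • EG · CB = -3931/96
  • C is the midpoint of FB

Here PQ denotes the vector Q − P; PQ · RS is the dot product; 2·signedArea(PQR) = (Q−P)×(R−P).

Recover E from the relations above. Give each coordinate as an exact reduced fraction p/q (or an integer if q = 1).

1. E_x = 7  [2·signedArea(ECB) = -23/3 ∩ EG · CB = -3931/96]
2. E_y = -71/24  [2·signedArea(ECB) = -23/3 ∩ EG · CB = -3931/96]
   → E = (7, -71/24)

E = (7, -71/24)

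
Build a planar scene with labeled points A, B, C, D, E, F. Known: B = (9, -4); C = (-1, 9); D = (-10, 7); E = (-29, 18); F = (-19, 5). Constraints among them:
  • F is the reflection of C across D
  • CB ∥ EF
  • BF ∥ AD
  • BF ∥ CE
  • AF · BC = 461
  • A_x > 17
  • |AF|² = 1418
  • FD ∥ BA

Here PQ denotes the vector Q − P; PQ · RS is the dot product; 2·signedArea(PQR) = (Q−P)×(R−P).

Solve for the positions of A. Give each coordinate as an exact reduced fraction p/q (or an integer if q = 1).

1. A_x = 18  [BF ∥ AD ∩ FD ∥ BA]
2. A_y = -2  [BF ∥ AD ∩ FD ∥ BA]
   → A = (18, -2)

A = (18, -2)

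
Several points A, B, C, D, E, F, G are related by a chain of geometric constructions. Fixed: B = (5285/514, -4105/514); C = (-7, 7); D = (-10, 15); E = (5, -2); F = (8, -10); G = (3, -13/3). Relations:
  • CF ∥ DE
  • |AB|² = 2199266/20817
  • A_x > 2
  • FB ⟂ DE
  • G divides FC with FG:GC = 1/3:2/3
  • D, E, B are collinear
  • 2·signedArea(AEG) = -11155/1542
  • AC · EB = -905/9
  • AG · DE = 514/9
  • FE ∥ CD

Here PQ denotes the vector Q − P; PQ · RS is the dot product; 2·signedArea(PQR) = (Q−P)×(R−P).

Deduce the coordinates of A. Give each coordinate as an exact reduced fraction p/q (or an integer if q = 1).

1. A_x = 3229/1542  [AG · DE = 514/9 ∩ 2·signedArea(AEG) = -11155/1542]
2. A_y = -8203/4626  [AG · DE = 514/9 ∩ 2·signedArea(AEG) = -11155/1542]
   → A = (3229/1542, -8203/4626)

A = (3229/1542, -8203/4626)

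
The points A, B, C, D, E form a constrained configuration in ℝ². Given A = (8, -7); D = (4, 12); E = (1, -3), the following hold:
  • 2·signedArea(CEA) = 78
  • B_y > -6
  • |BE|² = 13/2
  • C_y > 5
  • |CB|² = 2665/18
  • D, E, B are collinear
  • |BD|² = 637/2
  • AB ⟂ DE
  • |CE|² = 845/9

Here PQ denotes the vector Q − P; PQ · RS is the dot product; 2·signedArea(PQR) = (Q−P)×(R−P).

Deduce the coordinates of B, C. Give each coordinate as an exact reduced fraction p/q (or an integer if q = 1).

B = (1/2, -11/2)
C = (16/3, 17/3)

1. B_x = 1/2  [D, E, B are collinear ∩ AB ⟂ DE]
2. B_y = -11/2  [D, E, B are collinear ∩ AB ⟂ DE]
   → B = (1/2, -11/2)
3. C_x = 16/3  [line 4·x + 7·y + -61 = 0 ∩ |CB|² = 2665/18]
4. C_y = 17/3  [line 4·x + 7·y + -61 = 0 ∩ |CB|² = 2665/18]
   → C = (16/3, 17/3)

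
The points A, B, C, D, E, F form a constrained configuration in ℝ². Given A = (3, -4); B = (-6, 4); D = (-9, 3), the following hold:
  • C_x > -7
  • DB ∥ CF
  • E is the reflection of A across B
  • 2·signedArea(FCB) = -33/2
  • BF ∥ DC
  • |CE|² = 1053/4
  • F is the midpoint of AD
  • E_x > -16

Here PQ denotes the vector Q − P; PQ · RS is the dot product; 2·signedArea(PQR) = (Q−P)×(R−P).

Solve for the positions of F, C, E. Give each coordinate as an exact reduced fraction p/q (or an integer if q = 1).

C = (-6, -3/2)
E = (-15, 12)
F = (-3, -1/2)

1. F_x = -3  [F is the midpoint of AD]
2. F_y = -1/2  [F is the midpoint of AD]
   → F = (-3, -1/2)
3. C_x = -6  [DB ∥ CF ∩ BF ∥ DC]
4. C_y = -3/2  [DB ∥ CF ∩ BF ∥ DC]
   → C = (-6, -3/2)
5. E_x = -15  [E is the reflection of A across B]
6. E_y = 12  [E is the reflection of A across B]
   → E = (-15, 12)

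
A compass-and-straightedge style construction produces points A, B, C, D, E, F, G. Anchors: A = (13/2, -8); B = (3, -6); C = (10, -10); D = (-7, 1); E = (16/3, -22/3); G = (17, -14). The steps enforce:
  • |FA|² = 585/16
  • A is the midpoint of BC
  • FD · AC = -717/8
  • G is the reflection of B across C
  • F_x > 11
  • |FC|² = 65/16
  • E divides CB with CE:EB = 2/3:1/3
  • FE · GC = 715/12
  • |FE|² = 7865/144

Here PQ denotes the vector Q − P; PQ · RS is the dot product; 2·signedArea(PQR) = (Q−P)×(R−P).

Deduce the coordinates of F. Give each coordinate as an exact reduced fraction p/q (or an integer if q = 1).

F = (47/4, -11)

1. F_x = 47/4  [line 7·x + -4·y + -505/4 = 0 ∩ |FA|² = 585/16]
2. F_y = -11  [line 7·x + -4·y + -505/4 = 0 ∩ |FA|² = 585/16]
   → F = (47/4, -11)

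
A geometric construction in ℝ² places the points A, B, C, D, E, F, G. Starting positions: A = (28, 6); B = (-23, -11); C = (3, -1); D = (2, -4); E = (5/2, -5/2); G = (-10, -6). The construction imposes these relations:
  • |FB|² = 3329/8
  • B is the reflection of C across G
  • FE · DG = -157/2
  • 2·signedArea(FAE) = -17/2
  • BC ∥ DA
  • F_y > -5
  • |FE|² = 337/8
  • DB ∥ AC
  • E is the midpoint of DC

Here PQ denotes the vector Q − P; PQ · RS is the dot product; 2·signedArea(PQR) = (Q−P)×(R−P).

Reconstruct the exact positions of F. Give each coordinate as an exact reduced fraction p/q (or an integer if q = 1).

1. F_x = -15/4  [2·signedArea(FAE) = -17/2 ∩ FE · DG = -157/2]
2. F_y = -17/4  [2·signedArea(FAE) = -17/2 ∩ FE · DG = -157/2]
   → F = (-15/4, -17/4)

F = (-15/4, -17/4)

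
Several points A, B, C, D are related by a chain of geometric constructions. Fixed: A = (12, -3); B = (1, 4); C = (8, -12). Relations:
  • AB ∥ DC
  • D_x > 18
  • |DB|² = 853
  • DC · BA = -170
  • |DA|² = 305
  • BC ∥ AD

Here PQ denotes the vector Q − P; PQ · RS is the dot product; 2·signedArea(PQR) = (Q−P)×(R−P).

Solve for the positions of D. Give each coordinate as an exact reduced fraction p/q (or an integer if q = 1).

1. D_x = 19  [AB ∥ DC ∩ BC ∥ AD]
2. D_y = -19  [AB ∥ DC ∩ BC ∥ AD]
   → D = (19, -19)

D = (19, -19)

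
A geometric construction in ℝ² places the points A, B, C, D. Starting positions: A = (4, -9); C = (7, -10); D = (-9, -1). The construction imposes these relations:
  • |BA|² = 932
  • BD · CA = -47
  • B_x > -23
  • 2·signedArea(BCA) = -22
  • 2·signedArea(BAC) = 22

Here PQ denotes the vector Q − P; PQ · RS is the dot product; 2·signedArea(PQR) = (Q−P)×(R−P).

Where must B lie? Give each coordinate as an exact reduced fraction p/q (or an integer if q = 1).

B = (-22, 7)

1. B_x = -22  [2·signedArea(BCA) = -22 ∩ BD · CA = -47]
2. B_y = 7  [2·signedArea(BCA) = -22 ∩ BD · CA = -47]
   → B = (-22, 7)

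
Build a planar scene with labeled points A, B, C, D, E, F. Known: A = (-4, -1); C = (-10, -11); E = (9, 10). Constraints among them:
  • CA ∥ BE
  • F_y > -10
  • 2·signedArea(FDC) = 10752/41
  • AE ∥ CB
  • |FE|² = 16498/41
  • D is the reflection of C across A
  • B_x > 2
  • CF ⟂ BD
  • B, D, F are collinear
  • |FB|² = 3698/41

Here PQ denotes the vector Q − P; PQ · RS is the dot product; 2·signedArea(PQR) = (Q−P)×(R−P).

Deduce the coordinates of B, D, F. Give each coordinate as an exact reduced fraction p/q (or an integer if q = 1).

B = (3, 0)
D = (2, 9)
F = (166/41, -387/41)

1. B_x = 3  [CA ∥ BE ∩ AE ∥ CB]
2. B_y = 0  [CA ∥ BE ∩ AE ∥ CB]
   → B = (3, 0)
3. D_x = 2  [D is the reflection of C across A]
4. D_y = 9  [D is the reflection of C across A]
   → D = (2, 9)
5. F_x = 166/41  [B, D, F are collinear ∩ CF ⟂ BD]
6. F_y = -387/41  [B, D, F are collinear ∩ CF ⟂ BD]
   → F = (166/41, -387/41)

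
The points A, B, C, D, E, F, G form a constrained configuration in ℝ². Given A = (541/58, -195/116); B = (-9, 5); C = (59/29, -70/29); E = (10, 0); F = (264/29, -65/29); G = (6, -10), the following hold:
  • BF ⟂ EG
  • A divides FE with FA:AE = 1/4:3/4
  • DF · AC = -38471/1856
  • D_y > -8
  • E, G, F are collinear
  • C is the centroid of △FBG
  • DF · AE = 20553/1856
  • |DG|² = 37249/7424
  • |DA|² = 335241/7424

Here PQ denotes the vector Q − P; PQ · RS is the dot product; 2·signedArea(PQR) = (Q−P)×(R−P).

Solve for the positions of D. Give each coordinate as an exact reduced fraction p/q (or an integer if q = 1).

1. D_x = 1585/232  [DF · AE = 20553/1856 ∩ DF · AC = -38471/1856]
2. D_y = -3675/464  [DF · AE = 20553/1856 ∩ DF · AC = -38471/1856]
   → D = (1585/232, -3675/464)

D = (1585/232, -3675/464)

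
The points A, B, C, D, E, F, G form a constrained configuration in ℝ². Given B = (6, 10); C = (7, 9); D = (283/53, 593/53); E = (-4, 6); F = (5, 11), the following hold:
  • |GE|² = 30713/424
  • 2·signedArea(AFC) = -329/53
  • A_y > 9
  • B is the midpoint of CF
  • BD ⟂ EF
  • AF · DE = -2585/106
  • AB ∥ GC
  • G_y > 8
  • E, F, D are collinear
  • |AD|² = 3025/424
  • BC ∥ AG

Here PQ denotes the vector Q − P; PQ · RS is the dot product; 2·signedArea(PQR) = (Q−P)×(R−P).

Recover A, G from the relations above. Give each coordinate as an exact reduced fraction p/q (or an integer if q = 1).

A = (637/212, 2097/212)
G = (849/212, 1885/212)

1. A_x = 637/212  [2·signedArea(AFC) = -329/53 ∩ AF · DE = -2585/106]
2. A_y = 2097/212  [2·signedArea(AFC) = -329/53 ∩ AF · DE = -2585/106]
   → A = (637/212, 2097/212)
3. G_x = 849/212  [AB ∥ GC ∩ BC ∥ AG]
4. G_y = 1885/212  [AB ∥ GC ∩ BC ∥ AG]
   → G = (849/212, 1885/212)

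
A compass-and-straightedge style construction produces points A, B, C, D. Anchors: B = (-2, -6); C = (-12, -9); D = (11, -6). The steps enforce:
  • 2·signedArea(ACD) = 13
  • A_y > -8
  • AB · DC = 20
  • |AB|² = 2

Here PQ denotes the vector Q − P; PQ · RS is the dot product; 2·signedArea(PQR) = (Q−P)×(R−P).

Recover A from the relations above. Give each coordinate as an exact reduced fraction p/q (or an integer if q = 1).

1. A_x = -1  [2·signedArea(ACD) = 13 ∩ AB · DC = 20]
2. A_y = -7  [2·signedArea(ACD) = 13 ∩ AB · DC = 20]
   → A = (-1, -7)

A = (-1, -7)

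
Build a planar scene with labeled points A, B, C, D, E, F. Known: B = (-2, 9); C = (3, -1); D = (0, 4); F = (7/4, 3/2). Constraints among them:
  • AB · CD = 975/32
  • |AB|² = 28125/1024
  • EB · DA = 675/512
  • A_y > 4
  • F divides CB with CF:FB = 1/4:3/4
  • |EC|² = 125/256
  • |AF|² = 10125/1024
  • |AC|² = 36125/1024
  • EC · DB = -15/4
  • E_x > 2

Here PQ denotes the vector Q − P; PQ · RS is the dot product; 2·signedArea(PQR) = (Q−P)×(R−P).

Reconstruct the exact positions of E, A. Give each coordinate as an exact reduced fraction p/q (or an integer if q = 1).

A = (11/32, 69/16)
E = (43/16, -3/8)

1. A_x = 11/32  [line 3·x + -5·y + 657/32 = 0 ∩ |AC|² = 36125/1024]
2. A_y = 69/16  [line 3·x + -5·y + 657/32 = 0 ∩ |AC|² = 36125/1024]
   → A = (11/32, 69/16)
3. E_x = 43/16  [EB · DA = 675/512 ∩ EC · DB = -15/4]
4. E_y = -3/8  [EB · DA = 675/512 ∩ EC · DB = -15/4]
   → E = (43/16, -3/8)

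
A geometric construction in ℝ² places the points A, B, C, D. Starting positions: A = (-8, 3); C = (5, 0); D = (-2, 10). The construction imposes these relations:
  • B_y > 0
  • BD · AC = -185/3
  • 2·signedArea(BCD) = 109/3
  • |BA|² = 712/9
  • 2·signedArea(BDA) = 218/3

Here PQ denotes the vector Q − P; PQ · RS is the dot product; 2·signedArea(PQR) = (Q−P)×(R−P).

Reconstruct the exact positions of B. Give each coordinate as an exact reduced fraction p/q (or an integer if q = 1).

B = (2/3, 1)

1. B_x = 2/3  [2·signedArea(BDA) = 218/3 ∩ BD · AC = -185/3]
2. B_y = 1  [2·signedArea(BDA) = 218/3 ∩ BD · AC = -185/3]
   → B = (2/3, 1)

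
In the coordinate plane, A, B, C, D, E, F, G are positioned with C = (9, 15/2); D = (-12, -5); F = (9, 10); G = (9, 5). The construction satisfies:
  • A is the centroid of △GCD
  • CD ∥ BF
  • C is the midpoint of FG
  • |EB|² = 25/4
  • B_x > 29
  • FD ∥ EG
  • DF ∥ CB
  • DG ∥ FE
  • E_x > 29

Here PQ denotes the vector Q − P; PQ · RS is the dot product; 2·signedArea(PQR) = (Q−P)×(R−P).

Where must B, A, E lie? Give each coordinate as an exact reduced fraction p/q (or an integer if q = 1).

1. B_x = 30  [CD ∥ BF ∩ DF ∥ CB]
2. B_y = 45/2  [CD ∥ BF ∩ DF ∥ CB]
   → B = (30, 45/2)
3. A_x = 2  [A is the centroid of △GCD]
4. A_y = 5/2  [A is the centroid of △GCD]
   → A = (2, 5/2)
5. E_x = 30  [FD ∥ EG ∩ DG ∥ FE]
6. E_y = 20  [FD ∥ EG ∩ DG ∥ FE]
   → E = (30, 20)

A = (2, 5/2)
B = (30, 45/2)
E = (30, 20)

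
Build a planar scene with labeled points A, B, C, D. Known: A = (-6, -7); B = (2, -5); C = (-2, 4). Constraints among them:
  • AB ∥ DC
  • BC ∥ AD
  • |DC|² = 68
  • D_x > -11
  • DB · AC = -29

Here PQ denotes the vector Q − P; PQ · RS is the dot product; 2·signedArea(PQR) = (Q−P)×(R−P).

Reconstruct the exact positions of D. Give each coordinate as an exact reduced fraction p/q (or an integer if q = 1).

1. D_x = -10  [AB ∥ DC ∩ BC ∥ AD]
2. D_y = 2  [AB ∥ DC ∩ BC ∥ AD]
   → D = (-10, 2)

D = (-10, 2)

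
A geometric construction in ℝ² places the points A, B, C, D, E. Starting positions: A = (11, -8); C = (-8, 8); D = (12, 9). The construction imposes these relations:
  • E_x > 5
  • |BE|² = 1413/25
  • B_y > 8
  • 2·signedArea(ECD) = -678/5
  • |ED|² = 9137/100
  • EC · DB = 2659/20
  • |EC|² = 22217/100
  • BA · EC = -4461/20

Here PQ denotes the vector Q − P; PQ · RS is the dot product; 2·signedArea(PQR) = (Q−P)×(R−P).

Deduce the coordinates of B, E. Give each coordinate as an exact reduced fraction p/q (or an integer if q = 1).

B = (2, 17/2)
E = (28/5, 19/10)

1. E_x = 28/5  [line -1·x + 20·y + -162/5 = 0 ∩ |EC|² = 22217/100]
2. E_y = 19/10  [line -1·x + 20·y + -162/5 = 0 ∩ |EC|² = 22217/100]
   → E = (28/5, 19/10)
3. B_x = 2  [line 68/5·x + -61/10·y + 493/20 = 0 ∩ |BE|² = 1413/25]
4. B_y = 17/2  [line 68/5·x + -61/10·y + 493/20 = 0 ∩ |BE|² = 1413/25]
   → B = (2, 17/2)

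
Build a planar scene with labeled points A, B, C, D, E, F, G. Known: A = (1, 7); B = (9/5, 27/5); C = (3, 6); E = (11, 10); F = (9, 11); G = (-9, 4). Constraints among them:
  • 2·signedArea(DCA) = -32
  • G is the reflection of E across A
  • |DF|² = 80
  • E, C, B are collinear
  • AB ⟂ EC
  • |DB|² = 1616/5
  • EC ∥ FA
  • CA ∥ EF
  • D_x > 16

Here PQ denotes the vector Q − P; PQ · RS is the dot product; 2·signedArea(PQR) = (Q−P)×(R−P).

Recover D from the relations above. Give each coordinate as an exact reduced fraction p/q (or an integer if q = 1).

1. D_x = 17  [line -1·x + -2·y + 47 = 0 ∩ |DB|² = 1616/5]
2. D_y = 15  [line -1·x + -2·y + 47 = 0 ∩ |DB|² = 1616/5]
   → D = (17, 15)

D = (17, 15)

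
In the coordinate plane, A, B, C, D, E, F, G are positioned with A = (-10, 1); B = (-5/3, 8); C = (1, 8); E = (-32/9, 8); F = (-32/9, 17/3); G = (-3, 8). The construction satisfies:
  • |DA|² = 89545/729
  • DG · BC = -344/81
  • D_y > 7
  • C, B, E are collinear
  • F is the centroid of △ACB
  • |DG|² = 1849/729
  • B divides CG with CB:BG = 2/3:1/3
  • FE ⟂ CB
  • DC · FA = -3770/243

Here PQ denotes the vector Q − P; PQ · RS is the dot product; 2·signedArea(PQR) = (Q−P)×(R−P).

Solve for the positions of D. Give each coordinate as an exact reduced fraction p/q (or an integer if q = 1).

D = (-38/27, 8)

1. D_x = -38/27  [DG · BC = -344/81 ∩ DC · FA = -3770/243]
2. D_y = 8  [DG · BC = -344/81 ∩ DC · FA = -3770/243]
   → D = (-38/27, 8)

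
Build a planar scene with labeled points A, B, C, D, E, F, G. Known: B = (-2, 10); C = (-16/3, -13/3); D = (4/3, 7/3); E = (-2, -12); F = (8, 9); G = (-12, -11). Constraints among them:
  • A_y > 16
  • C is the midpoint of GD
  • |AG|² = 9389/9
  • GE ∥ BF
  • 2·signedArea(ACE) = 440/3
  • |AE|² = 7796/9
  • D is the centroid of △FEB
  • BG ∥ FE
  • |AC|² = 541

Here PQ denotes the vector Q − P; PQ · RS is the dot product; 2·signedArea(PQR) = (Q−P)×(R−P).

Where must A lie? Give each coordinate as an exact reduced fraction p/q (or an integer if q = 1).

A = (14/3, 50/3)

1. A_x = 14/3  [line 23/3·x + 10/3·y + -274/3 = 0 ∩ |AC|² = 541]
2. A_y = 50/3  [line 23/3·x + 10/3·y + -274/3 = 0 ∩ |AC|² = 541]
   → A = (14/3, 50/3)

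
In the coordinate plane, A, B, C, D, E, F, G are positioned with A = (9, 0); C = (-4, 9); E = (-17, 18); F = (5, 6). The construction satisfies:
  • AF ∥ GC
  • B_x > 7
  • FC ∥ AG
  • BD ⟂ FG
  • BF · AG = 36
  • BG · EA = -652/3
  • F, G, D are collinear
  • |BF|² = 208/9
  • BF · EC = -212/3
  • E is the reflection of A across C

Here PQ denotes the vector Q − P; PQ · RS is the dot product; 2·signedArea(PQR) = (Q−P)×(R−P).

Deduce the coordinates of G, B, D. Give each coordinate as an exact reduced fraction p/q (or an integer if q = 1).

1. G_x = 0  [AF ∥ GC ∩ FC ∥ AG]
2. G_y = 3  [AF ∥ GC ∩ FC ∥ AG]
   → G = (0, 3)
3. B_x = 23/3  [BG · EA = -652/3 ∩ BF · AG = 36]
4. B_y = 2  [BG · EA = -652/3 ∩ BF · AG = 36]
   → B = (23/3, 2)
5. D_x = 265/51  [F, G, D are collinear ∩ BD ⟂ FG]
6. D_y = 104/17  [F, G, D are collinear ∩ BD ⟂ FG]
   → D = (265/51, 104/17)

B = (23/3, 2)
D = (265/51, 104/17)
G = (0, 3)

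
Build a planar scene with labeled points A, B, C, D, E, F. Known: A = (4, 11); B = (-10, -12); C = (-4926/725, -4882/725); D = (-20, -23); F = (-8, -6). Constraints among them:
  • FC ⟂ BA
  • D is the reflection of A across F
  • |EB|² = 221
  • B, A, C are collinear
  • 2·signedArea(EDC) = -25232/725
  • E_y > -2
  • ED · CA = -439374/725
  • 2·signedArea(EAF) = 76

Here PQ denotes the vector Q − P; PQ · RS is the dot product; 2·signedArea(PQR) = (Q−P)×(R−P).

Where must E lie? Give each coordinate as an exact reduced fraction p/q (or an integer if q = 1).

1. E_x = 0  [2·signedArea(EDC) = -25232/725 ∩ ED · CA = -439374/725]
2. E_y = -1  [2·signedArea(EDC) = -25232/725 ∩ ED · CA = -439374/725]
   → E = (0, -1)

E = (0, -1)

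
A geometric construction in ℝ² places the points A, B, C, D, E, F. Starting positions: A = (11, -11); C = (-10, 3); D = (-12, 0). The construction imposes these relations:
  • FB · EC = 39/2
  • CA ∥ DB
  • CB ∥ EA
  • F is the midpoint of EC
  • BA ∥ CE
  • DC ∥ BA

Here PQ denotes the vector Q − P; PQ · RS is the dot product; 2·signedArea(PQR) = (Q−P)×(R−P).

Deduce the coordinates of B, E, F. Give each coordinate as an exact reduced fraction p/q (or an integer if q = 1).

1. B_x = 9  [DC ∥ BA ∩ CA ∥ DB]
2. B_y = -14  [DC ∥ BA ∩ CA ∥ DB]
   → B = (9, -14)
3. E_x = -8  [CB ∥ EA ∩ BA ∥ CE]
4. E_y = 6  [CB ∥ EA ∩ BA ∥ CE]
   → E = (-8, 6)
5. F_x = -9  [F is the midpoint of EC]
6. F_y = 9/2  [F is the midpoint of EC]
   → F = (-9, 9/2)

B = (9, -14)
E = (-8, 6)
F = (-9, 9/2)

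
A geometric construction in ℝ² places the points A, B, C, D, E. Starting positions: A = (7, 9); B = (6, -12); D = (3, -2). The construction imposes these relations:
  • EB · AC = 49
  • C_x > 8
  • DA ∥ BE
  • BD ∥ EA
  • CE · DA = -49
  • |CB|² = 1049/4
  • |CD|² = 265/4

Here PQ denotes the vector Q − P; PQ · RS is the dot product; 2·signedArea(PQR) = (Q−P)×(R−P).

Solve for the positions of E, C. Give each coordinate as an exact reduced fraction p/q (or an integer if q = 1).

1. E_x = 10  [BD ∥ EA ∩ DA ∥ BE]
2. E_y = -1  [BD ∥ EA ∩ DA ∥ BE]
   → E = (10, -1)
3. C_x = 17/2  [line -4·x + -11·y + 78 = 0 ∩ |CD|² = 265/4]
4. C_y = 4  [line -4·x + -11·y + 78 = 0 ∩ |CD|² = 265/4]
   → C = (17/2, 4)

C = (17/2, 4)
E = (10, -1)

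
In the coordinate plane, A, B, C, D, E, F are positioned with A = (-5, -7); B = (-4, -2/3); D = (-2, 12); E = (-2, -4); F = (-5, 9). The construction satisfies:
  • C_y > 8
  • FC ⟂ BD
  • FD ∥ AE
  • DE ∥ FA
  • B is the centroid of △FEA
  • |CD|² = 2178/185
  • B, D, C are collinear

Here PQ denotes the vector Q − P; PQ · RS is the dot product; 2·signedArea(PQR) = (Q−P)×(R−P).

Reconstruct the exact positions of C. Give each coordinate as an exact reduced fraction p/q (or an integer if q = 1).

C = (-469/185, 1593/185)

1. C_x = -469/185  [B, D, C are collinear ∩ FC ⟂ BD]
2. C_y = 1593/185  [B, D, C are collinear ∩ FC ⟂ BD]
   → C = (-469/185, 1593/185)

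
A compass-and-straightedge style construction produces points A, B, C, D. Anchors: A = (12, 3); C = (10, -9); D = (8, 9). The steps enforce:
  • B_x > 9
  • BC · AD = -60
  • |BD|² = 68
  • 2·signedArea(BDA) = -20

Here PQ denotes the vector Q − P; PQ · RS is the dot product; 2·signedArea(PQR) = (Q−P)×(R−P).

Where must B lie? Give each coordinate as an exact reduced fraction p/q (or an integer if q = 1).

1. B_x = 10  [2·signedArea(BDA) = -20 ∩ BC · AD = -60]
2. B_y = 1  [2·signedArea(BDA) = -20 ∩ BC · AD = -60]
   → B = (10, 1)

B = (10, 1)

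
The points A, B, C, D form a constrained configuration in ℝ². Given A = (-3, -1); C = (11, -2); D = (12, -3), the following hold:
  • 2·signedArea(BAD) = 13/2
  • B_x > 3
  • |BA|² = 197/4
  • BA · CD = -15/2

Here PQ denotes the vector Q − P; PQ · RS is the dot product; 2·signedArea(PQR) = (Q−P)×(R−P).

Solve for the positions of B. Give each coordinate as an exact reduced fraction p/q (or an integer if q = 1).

1. B_x = 4  [2·signedArea(BAD) = 13/2 ∩ BA · CD = -15/2]
2. B_y = -3/2  [2·signedArea(BAD) = 13/2 ∩ BA · CD = -15/2]
   → B = (4, -3/2)

B = (4, -3/2)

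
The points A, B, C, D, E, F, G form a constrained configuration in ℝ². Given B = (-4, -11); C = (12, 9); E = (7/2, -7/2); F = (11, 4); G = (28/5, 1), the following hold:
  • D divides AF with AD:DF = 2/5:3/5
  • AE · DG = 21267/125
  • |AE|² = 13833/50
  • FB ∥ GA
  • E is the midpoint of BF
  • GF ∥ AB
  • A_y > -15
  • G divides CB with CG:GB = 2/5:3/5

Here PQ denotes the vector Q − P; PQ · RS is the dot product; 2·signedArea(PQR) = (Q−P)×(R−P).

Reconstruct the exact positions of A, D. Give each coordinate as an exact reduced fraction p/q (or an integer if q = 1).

A = (-47/5, -14)
D = (-31/25, -34/5)

1. A_x = -47/5  [GF ∥ AB ∩ FB ∥ GA]
2. A_y = -14  [GF ∥ AB ∩ FB ∥ GA]
   → A = (-47/5, -14)
3. D_x = -31/25  [D divides AF with AD:DF = 2/5:3/5]
4. D_y = -34/5  [D divides AF with AD:DF = 2/5:3/5]
   → D = (-31/25, -34/5)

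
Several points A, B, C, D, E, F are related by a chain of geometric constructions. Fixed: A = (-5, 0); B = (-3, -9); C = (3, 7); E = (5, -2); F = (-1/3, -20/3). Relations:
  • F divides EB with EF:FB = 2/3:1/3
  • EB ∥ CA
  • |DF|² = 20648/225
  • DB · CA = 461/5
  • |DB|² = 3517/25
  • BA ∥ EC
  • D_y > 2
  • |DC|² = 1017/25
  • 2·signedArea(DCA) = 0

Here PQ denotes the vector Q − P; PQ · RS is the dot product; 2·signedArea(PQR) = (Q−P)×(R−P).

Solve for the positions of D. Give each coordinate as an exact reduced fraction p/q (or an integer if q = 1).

1. D_x = -9/5  [2·signedArea(DCA) = 0 ∩ DB · CA = 461/5]
2. D_y = 14/5  [2·signedArea(DCA) = 0 ∩ DB · CA = 461/5]
   → D = (-9/5, 14/5)

D = (-9/5, 14/5)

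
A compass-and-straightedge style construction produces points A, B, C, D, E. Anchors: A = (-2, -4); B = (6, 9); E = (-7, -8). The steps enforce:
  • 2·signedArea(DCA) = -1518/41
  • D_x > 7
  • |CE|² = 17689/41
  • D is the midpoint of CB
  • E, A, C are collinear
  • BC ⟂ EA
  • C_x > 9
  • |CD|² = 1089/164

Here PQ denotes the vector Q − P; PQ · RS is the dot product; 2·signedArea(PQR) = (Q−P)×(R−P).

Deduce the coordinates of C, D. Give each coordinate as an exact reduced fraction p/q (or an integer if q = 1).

1. C_x = 378/41  [E, A, C are collinear ∩ BC ⟂ EA]
2. C_y = 204/41  [E, A, C are collinear ∩ BC ⟂ EA]
   → C = (378/41, 204/41)
3. D_x = 312/41  [D is the midpoint of CB]
4. D_y = 573/82  [D is the midpoint of CB]
   → D = (312/41, 573/82)

C = (378/41, 204/41)
D = (312/41, 573/82)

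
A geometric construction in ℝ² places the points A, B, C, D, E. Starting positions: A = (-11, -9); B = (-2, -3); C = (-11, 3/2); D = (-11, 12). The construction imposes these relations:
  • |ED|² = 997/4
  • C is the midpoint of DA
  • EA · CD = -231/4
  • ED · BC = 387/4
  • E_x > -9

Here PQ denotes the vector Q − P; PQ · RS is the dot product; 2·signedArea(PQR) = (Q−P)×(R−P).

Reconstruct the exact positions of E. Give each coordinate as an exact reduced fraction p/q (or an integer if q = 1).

1. E_x = -8  [ED · BC = 387/4 ∩ EA · CD = -231/4]
2. E_y = -7/2  [ED · BC = 387/4 ∩ EA · CD = -231/4]
   → E = (-8, -7/2)

E = (-8, -7/2)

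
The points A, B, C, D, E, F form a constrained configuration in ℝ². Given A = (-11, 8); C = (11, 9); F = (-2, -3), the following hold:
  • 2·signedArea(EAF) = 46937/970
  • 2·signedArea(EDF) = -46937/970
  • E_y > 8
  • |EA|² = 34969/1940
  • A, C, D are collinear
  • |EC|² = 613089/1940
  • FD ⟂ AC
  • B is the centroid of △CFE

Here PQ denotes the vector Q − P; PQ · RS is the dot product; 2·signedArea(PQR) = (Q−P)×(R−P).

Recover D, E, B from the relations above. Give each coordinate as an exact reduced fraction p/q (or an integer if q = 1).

B = (1087/1455, 4589/970)
D = (-1221/485, 4067/485)
E = (-3278/485, 7947/970)

1. D_x = -1221/485  [A, C, D are collinear ∩ FD ⟂ AC]
2. D_y = 4067/485  [A, C, D are collinear ∩ FD ⟂ AC]
   → D = (-1221/485, 4067/485)
3. E_x = -3278/485  [2·signedArea(EAF) = 46937/970 ∩ 2·signedArea(EDF) = -46937/970]
4. E_y = 7947/970  [2·signedArea(EAF) = 46937/970 ∩ 2·signedArea(EDF) = -46937/970]
   → E = (-3278/485, 7947/970)
5. B_x = 1087/1455  [B is the centroid of △CFE]
6. B_y = 4589/970  [B is the centroid of △CFE]
   → B = (1087/1455, 4589/970)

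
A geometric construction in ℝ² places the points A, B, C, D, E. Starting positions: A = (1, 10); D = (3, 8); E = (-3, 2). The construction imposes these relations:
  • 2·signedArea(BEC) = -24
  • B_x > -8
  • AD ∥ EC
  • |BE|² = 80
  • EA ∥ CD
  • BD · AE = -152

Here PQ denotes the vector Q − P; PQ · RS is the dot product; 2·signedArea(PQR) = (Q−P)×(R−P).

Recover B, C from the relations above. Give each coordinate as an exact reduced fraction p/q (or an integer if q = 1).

B = (-7, -6)
C = (-1, 0)

1. B_x = -7  [line 4·x + 8·y + 76 = 0 ∩ |BE|² = 80]
2. B_y = -6  [line 4·x + 8·y + 76 = 0 ∩ |BE|² = 80]
   → B = (-7, -6)
3. C_x = -1  [EA ∥ CD ∩ AD ∥ EC]
4. C_y = 0  [EA ∥ CD ∩ AD ∥ EC]
   → C = (-1, 0)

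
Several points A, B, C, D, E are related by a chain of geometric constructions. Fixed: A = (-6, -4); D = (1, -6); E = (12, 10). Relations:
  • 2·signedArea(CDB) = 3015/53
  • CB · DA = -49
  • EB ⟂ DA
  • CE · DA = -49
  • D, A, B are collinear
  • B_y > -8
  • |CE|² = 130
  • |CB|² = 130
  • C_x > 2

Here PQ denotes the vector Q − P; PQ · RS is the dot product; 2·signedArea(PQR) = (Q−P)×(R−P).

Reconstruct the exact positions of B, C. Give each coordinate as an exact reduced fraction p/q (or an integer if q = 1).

1. B_x = 368/53  [D, A, B are collinear ∩ EB ⟂ DA]
2. B_y = -408/53  [D, A, B are collinear ∩ EB ⟂ DA]
   → B = (368/53, -408/53)
3. C_x = 3  [CE · DA = -49 ∩ 2·signedArea(CDB) = 3015/53]
4. C_y = 3  [CE · DA = -49 ∩ 2·signedArea(CDB) = 3015/53]
   → C = (3, 3)

B = (368/53, -408/53)
C = (3, 3)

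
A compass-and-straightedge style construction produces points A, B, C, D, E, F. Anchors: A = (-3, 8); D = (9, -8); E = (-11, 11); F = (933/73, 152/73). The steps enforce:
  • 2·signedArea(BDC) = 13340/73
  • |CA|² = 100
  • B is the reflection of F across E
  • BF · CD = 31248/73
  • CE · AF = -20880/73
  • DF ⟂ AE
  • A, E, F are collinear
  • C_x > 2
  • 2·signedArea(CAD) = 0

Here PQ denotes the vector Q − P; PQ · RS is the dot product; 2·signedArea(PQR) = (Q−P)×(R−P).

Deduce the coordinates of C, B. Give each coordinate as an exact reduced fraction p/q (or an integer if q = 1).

1. C_x = 3  [2·signedArea(CAD) = 0 ∩ CE · AF = -20880/73]
2. C_y = 0  [2·signedArea(CAD) = 0 ∩ CE · AF = -20880/73]
   → C = (3, 0)
3. B_x = -2539/73  [B is the reflection of F across E]
4. B_y = 1454/73  [B is the reflection of F across E]
   → B = (-2539/73, 1454/73)

B = (-2539/73, 1454/73)
C = (3, 0)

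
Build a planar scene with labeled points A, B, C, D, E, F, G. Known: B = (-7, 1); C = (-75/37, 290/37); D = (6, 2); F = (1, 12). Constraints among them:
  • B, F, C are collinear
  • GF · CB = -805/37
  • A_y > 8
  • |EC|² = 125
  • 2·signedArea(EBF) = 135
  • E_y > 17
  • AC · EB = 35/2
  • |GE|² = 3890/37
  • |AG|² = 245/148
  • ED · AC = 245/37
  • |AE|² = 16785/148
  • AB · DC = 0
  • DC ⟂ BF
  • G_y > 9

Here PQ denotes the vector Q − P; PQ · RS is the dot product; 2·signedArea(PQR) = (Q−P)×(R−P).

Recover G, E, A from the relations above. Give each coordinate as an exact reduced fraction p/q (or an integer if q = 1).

A = (-47/37, 657/74)
E = (-260/37, 660/37)
G = (-19/37, 367/37)

1. E_x = -260/37  [line -11·x + 8·y + -220 = 0 ∩ |EC|² = 125]
2. E_y = 660/37  [line -11·x + 8·y + -220 = 0 ∩ |EC|² = 125]
   → E = (-260/37, 660/37)
3. A_x = -47/37  [AB · DC = 0 ∩ AC · EB = 35/2]
4. A_y = 657/74  [AB · DC = 0 ∩ AC · EB = 35/2]
   → A = (-47/37, 657/74)
5. G_x = -19/37  [line 184/37·x + 253/37·y + -2415/37 = 0 ∩ |AG|² = 245/148]
6. G_y = 367/37  [line 184/37·x + 253/37·y + -2415/37 = 0 ∩ |AG|² = 245/148]
   → G = (-19/37, 367/37)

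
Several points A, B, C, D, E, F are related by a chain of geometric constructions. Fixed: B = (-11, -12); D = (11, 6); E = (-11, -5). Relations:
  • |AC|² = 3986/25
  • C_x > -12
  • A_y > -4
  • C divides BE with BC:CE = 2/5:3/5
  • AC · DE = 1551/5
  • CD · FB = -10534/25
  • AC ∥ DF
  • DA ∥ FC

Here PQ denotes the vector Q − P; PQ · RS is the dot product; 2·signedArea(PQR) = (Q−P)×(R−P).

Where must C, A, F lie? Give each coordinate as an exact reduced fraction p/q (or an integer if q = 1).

A = (0, -3)
C = (-11, -46/5)
F = (0, -1/5)

1. C_x = -11  [C divides BE with BC:CE = 2/5:3/5]
2. C_y = -46/5  [C divides BE with BC:CE = 2/5:3/5]
   → C = (-11, -46/5)
3. A_x = 0  [line 22·x + 11·y + 33 = 0 ∩ |AC|² = 3986/25]
4. A_y = -3  [line 22·x + 11·y + 33 = 0 ∩ |AC|² = 3986/25]
   → A = (0, -3)
5. F_x = 0  [DA ∥ FC ∩ AC ∥ DF]
6. F_y = -1/5  [DA ∥ FC ∩ AC ∥ DF]
   → F = (0, -1/5)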